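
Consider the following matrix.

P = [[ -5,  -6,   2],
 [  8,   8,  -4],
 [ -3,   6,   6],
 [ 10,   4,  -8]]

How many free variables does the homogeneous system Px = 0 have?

1

Row reduce to echelon form.
R2 ← R2 + (8/5)·R1: [0, -8/5, -4/5]
R3 ← R3 − (3/5)·R1: [0, 48/5, 24/5]
R4 ← R4 + (2)·R1: [0, -8, -4]
R3 ← R3 + (6)·R2: [0, 0, 0]
R4 ← R4 − (5)·R2: [0, 0, 0]
2 nonzero rows, so rank(P) = 2.
P has 3 columns; by rank–nullity, nullity = 3 − 2 = 1.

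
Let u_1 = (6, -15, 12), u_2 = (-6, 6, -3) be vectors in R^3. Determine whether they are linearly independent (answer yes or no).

Form the matrix with these vectors as rows and row reduce.
R2 ← R2 + R1: [0, -9, 9]
2 nonzero rows, so the 2 vectors span a space of dimension 2.
Since 2 = 2, the vectors are linearly independent.

yes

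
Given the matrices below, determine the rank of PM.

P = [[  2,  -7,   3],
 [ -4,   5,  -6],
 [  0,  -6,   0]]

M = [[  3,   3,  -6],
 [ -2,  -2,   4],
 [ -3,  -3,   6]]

1

First compute PM:
[[ 11,  11, -22],
 [ -4,  -4,   8],
 [ 12,  12, -24]]
Now row reduce the product.
R2 ← R2 + (4/11)·R1: [0, 0, 0]
R3 ← R3 − (12/11)·R1: [0, 0, 0]
1 nonzero row, so rank(PM) = 1.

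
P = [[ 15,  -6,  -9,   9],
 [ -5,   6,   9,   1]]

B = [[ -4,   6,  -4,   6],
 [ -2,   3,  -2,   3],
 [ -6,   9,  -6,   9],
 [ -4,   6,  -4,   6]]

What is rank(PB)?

1

First compute PB:
[[-30,  45, -30,  45],
 [-50,  75, -50,  75]]
Now row reduce the product.
R2 ← R2 − (5/3)·R1: [0, 0, 0, 0]
1 nonzero row, so rank(PB) = 1.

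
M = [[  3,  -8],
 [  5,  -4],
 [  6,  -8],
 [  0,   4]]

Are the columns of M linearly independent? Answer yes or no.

yes

Row reduce M to echelon form.
R2 ← R2 − (5/3)·R1: [0, 28/3]
R3 ← R3 − (2)·R1: [0, 8]
R3 ← R3 − (6/7)·R2: [0, 0]
R4 ← R4 − (3/7)·R2: [0, 0]
2 pivots among 2 columns.
Every column is a pivot column, so the columns are linearly independent.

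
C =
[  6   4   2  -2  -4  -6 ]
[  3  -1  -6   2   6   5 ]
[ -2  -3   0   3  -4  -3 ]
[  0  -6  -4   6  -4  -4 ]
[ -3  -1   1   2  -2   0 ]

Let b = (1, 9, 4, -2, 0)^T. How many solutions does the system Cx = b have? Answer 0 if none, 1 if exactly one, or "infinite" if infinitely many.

Row reduce the augmented matrix [C | b].
R2 ← R2 − (1/2)·R1: [0, -3, -7, 3, 8, 8, 17/2]
R3 ← R3 + (1/3)·R1: [0, -5/3, 2/3, 7/3, -16/3, -5, 13/3]
R5 ← R5 + (1/2)·R1: [0, 1, 2, 1, -4, -3, 1/2]
R3 ← R3 − (5/9)·R2: [0, 0, 41/9, 2/3, -88/9, -85/9, -7/18]
R4 ← R4 − (2)·R2: [0, 0, 10, 0, -20, -20, -19]
R5 ← R5 + (1/3)·R2: [0, 0, -1/3, 2, -4/3, -1/3, 10/3]
R4 ← R4 − (90/41)·R3: [0, 0, 0, -60/41, 60/41, 30/41, -744/41]
R5 ← R5 + (3/41)·R3: [0, 0, 0, 84/41, -84/41, -42/41, 271/82]
R5 ← R5 + (7/5)·R4: [0, 0, 0, 0, 0, 0, -221/10]
The echelon form has 5 nonzero rows; the last pivot sits in the augmented column, so rank(C) = 4 but rank([C|b]) = 5.
Since the ranks differ, the system is inconsistent.
It has no solutions.

0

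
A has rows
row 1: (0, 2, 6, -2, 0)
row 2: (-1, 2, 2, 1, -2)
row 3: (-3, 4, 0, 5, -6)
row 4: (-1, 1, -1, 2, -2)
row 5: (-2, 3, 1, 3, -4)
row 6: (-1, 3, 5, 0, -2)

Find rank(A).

2

Row reduce to echelon form.
Swap R1 ↔ R2
R3 ← R3 − (3)·R1: [0, -2, -6, 2, 0]
R4 ← R4 − R1: [0, -1, -3, 1, 0]
R5 ← R5 − (2)·R1: [0, -1, -3, 1, 0]
R6 ← R6 − R1: [0, 1, 3, -1, 0]
R3 ← R3 + R2: [0, 0, 0, 0, 0]
R4 ← R4 + (1/2)·R2: [0, 0, 0, 0, 0]
R5 ← R5 + (1/2)·R2: [0, 0, 0, 0, 0]
R6 ← R6 − (1/2)·R2: [0, 0, 0, 0, 0]
Echelon form has 2 nonzero rows, so rank(A) = 2.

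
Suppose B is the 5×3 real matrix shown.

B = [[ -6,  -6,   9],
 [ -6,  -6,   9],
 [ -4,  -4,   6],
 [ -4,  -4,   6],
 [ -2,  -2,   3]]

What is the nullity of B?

Row reduce to echelon form.
R2 ← R2 − R1: [0, 0, 0]
R3 ← R3 − (2/3)·R1: [0, 0, 0]
R4 ← R4 − (2/3)·R1: [0, 0, 0]
R5 ← R5 − (1/3)·R1: [0, 0, 0]
1 nonzero row, so rank(B) = 1.
B has 3 columns; by rank–nullity, nullity = 3 − 1 = 2.

2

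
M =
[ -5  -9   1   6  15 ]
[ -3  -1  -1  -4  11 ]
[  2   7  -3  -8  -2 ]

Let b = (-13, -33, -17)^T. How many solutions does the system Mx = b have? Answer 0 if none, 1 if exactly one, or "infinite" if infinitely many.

Row reduce the augmented matrix [M | b].
R2 ← R2 − (3/5)·R1: [0, 22/5, -8/5, -38/5, 2, -126/5]
R3 ← R3 + (2/5)·R1: [0, 17/5, -13/5, -28/5, 4, -111/5]
R3 ← R3 − (17/22)·R2: [0, 0, -15/11, 3/11, 27/11, -30/11]
The echelon form has 3 nonzero rows, and every pivot lies in the first 5 columns, so rank(M) = rank([M|b]) = 3.
The system is consistent.
rank = 3 < 5 unknowns, so there are infinitely many solutions.

infinite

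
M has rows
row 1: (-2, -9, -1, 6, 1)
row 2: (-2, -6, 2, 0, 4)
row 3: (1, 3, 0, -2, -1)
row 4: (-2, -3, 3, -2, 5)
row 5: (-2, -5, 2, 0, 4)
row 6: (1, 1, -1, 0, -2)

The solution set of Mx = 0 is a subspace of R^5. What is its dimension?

Row reduce to echelon form.
R2 ← R2 − R1: [0, 3, 3, -6, 3]
R3 ← R3 + (1/2)·R1: [0, -3/2, -1/2, 1, -1/2]
R4 ← R4 − R1: [0, 6, 4, -8, 4]
R5 ← R5 − R1: [0, 4, 3, -6, 3]
R6 ← R6 + (1/2)·R1: [0, -7/2, -3/2, 3, -3/2]
R3 ← R3 + (1/2)·R2: [0, 0, 1, -2, 1]
R4 ← R4 − (2)·R2: [0, 0, -2, 4, -2]
R5 ← R5 − (4/3)·R2: [0, 0, -1, 2, -1]
R6 ← R6 + (7/6)·R2: [0, 0, 2, -4, 2]
R4 ← R4 + (2)·R3: [0, 0, 0, 0, 0]
R5 ← R5 + R3: [0, 0, 0, 0, 0]
R6 ← R6 − (2)·R3: [0, 0, 0, 0, 0]
3 nonzero rows, so rank(M) = 3.
M has 5 columns; by rank–nullity, nullity = 5 − 3 = 2.

2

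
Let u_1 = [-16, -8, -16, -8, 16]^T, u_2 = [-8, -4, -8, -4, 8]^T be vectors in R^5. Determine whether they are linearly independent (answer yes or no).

Form the matrix with these vectors as rows and row reduce.
R2 ← R2 − (1/2)·R1: [0, 0, 0, 0, 0]
1 nonzero row, so the 2 vectors span a space of dimension 1.
Since 1 < 2, the vectors are linearly dependent.

no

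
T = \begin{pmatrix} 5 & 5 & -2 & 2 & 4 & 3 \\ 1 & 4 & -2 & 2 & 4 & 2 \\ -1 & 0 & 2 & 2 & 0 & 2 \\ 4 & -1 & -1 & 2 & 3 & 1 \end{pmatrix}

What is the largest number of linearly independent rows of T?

Row reduce to echelon form.
R2 ← R2 − (1/5)·R1: [0, 3, -8/5, 8/5, 16/5, 7/5]
R3 ← R3 + (1/5)·R1: [0, 1, 8/5, 12/5, 4/5, 13/5]
R4 ← R4 − (4/5)·R1: [0, -5, 3/5, 2/5, -1/5, -7/5]
R3 ← R3 − (1/3)·R2: [0, 0, 32/15, 28/15, -4/15, 32/15]
R4 ← R4 + (5/3)·R2: [0, 0, -31/15, 46/15, 77/15, 14/15]
R4 ← R4 + (31/32)·R3: [0, 0, 0, 39/8, 39/8, 3]
Echelon form has 4 nonzero rows, so rank(T) = 4.
The rank gives the maximum number of linearly independent rows: 4.

4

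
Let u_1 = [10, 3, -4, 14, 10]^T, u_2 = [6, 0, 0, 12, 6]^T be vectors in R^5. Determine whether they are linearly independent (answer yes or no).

Form the matrix with these vectors as rows and row reduce.
R2 ← R2 − (3/5)·R1: [0, -9/5, 12/5, 18/5, 0]
2 nonzero rows, so the 2 vectors span a space of dimension 2.
Since 2 = 2, the vectors are linearly independent.

yes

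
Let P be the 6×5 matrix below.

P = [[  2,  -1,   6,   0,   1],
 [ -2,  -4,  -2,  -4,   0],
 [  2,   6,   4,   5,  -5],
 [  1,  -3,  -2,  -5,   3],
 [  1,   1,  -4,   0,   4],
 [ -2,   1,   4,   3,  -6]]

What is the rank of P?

Row reduce to echelon form.
R2 ← R2 + R1: [0, -5, 4, -4, 1]
R3 ← R3 − R1: [0, 7, -2, 5, -6]
R4 ← R4 − (1/2)·R1: [0, -5/2, -5, -5, 5/2]
R5 ← R5 − (1/2)·R1: [0, 3/2, -7, 0, 7/2]
R6 ← R6 + R1: [0, 0, 10, 3, -5]
R3 ← R3 + (7/5)·R2: [0, 0, 18/5, -3/5, -23/5]
R4 ← R4 − (1/2)·R2: [0, 0, -7, -3, 2]
R5 ← R5 + (3/10)·R2: [0, 0, -29/5, -6/5, 19/5]
R4 ← R4 + (35/18)·R3: [0, 0, 0, -25/6, -125/18]
R5 ← R5 + (29/18)·R3: [0, 0, 0, -13/6, -65/18]
R6 ← R6 − (25/9)·R3: [0, 0, 0, 14/3, 70/9]
R5 ← R5 − (13/25)·R4: [0, 0, 0, 0, 0]
R6 ← R6 + (28/25)·R4: [0, 0, 0, 0, 0]
Echelon form has 4 nonzero rows, so rank(P) = 4.

4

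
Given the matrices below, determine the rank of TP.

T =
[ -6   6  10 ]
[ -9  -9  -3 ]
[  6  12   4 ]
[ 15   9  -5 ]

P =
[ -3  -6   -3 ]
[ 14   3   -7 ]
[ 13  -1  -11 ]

First compute TP:
[[232,  44, -134],
 [-138,  30, 123],
 [202,  -4, -146],
 [ 16, -58, -53]]
Now row reduce the product.
R2 ← R2 + (69/116)·R1: [0, 1629/29, 2511/58]
R3 ← R3 − (101/116)·R1: [0, -1227/29, -1701/58]
R4 ← R4 − (2/29)·R1: [0, -1770/29, -1269/29]
R3 ← R3 + (409/543)·R2: [0, 0, 594/181]
R4 ← R4 + (590/543)·R2: [0, 0, 594/181]
R4 ← R4 − R3: [0, 0, 0]
3 nonzero rows, so rank(TP) = 3.

3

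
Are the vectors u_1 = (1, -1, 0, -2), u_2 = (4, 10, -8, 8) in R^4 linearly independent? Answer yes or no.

Form the matrix with these vectors as rows and row reduce.
R2 ← R2 − (4)·R1: [0, 14, -8, 16]
2 nonzero rows, so the 2 vectors span a space of dimension 2.
Since 2 = 2, the vectors are linearly independent.

yes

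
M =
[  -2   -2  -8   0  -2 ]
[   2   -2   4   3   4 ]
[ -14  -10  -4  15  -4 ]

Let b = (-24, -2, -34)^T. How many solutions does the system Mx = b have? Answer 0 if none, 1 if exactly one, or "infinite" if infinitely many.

Row reduce the augmented matrix [M | b].
R2 ← R2 + R1: [0, -4, -4, 3, 2, -26]
R3 ← R3 − (7)·R1: [0, 4, 52, 15, 10, 134]
R3 ← R3 + R2: [0, 0, 48, 18, 12, 108]
The echelon form has 3 nonzero rows, and every pivot lies in the first 5 columns, so rank(M) = rank([M|b]) = 3.
The system is consistent.
rank = 3 < 5 unknowns, so there are infinitely many solutions.

infinite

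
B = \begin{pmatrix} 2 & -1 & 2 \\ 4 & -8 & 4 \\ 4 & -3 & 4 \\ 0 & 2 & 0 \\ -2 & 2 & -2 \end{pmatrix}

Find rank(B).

2

Row reduce to echelon form.
R2 ← R2 − (2)·R1: [0, -6, 0]
R3 ← R3 − (2)·R1: [0, -1, 0]
R5 ← R5 + R1: [0, 1, 0]
R3 ← R3 − (1/6)·R2: [0, 0, 0]
R4 ← R4 + (1/3)·R2: [0, 0, 0]
R5 ← R5 + (1/6)·R2: [0, 0, 0]
Echelon form has 2 nonzero rows, so rank(B) = 2.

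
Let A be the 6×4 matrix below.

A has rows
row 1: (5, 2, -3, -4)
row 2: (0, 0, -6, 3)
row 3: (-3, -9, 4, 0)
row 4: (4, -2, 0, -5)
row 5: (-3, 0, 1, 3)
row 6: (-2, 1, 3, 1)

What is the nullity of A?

Row reduce to echelon form.
R3 ← R3 + (3/5)·R1: [0, -39/5, 11/5, -12/5]
R4 ← R4 − (4/5)·R1: [0, -18/5, 12/5, -9/5]
R5 ← R5 + (3/5)·R1: [0, 6/5, -4/5, 3/5]
R6 ← R6 + (2/5)·R1: [0, 9/5, 9/5, -3/5]
Swap R2 ↔ R3
R4 ← R4 − (6/13)·R2: [0, 0, 18/13, -9/13]
R5 ← R5 + (2/13)·R2: [0, 0, -6/13, 3/13]
R6 ← R6 + (3/13)·R2: [0, 0, 30/13, -15/13]
R4 ← R4 + (3/13)·R3: [0, 0, 0, 0]
R5 ← R5 − (1/13)·R3: [0, 0, 0, 0]
R6 ← R6 + (5/13)·R3: [0, 0, 0, 0]
3 nonzero rows, so rank(A) = 3.
A has 4 columns; by rank–nullity, nullity = 4 − 3 = 1.

1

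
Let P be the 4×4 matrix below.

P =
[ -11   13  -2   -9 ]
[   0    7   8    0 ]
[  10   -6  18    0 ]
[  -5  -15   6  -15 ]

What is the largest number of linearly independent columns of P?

Row reduce to echelon form.
R3 ← R3 + (10/11)·R1: [0, 64/11, 178/11, -90/11]
R4 ← R4 − (5/11)·R1: [0, -230/11, 76/11, -120/11]
R3 ← R3 − (64/77)·R2: [0, 0, 734/77, -90/11]
R4 ← R4 + (230/77)·R2: [0, 0, 2372/77, -120/11]
R4 ← R4 − (1186/367)·R3: [0, 0, 0, 5700/367]
Echelon form has 4 nonzero rows, so rank(P) = 4.
The rank gives the maximum number of linearly independent columns: 4.

4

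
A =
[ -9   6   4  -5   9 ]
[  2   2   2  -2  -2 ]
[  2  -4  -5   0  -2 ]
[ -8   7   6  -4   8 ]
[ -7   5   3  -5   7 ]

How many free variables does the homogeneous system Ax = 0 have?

2

Row reduce to echelon form.
R2 ← R2 + (2/9)·R1: [0, 10/3, 26/9, -28/9, 0]
R3 ← R3 + (2/9)·R1: [0, -8/3, -37/9, -10/9, 0]
R4 ← R4 − (8/9)·R1: [0, 5/3, 22/9, 4/9, 0]
R5 ← R5 − (7/9)·R1: [0, 1/3, -1/9, -10/9, 0]
R3 ← R3 + (4/5)·R2: [0, 0, -9/5, -18/5, 0]
R4 ← R4 − (1/2)·R2: [0, 0, 1, 2, 0]
R5 ← R5 − (1/10)·R2: [0, 0, -2/5, -4/5, 0]
R4 ← R4 + (5/9)·R3: [0, 0, 0, 0, 0]
R5 ← R5 − (2/9)·R3: [0, 0, 0, 0, 0]
3 nonzero rows, so rank(A) = 3.
A has 5 columns; by rank–nullity, nullity = 5 − 3 = 2.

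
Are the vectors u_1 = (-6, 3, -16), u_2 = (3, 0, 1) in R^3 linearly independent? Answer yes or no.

Form the matrix with these vectors as rows and row reduce.
R2 ← R2 + (1/2)·R1: [0, 3/2, -7]
2 nonzero rows, so the 2 vectors span a space of dimension 2.
Since 2 = 2, the vectors are linearly independent.

yes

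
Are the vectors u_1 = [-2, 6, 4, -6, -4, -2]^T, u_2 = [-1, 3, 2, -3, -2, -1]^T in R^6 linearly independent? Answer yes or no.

Form the matrix with these vectors as rows and row reduce.
R2 ← R2 − (1/2)·R1: [0, 0, 0, 0, 0, 0]
1 nonzero row, so the 2 vectors span a space of dimension 1.
Since 1 < 2, the vectors are linearly dependent.

no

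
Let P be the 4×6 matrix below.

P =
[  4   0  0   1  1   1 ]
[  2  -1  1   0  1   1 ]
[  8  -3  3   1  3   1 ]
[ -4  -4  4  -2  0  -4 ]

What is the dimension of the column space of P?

3

Row reduce to echelon form.
R2 ← R2 − (1/2)·R1: [0, -1, 1, -1/2, 1/2, 1/2]
R3 ← R3 − (2)·R1: [0, -3, 3, -1, 1, -1]
R4 ← R4 + R1: [0, -4, 4, -1, 1, -3]
R3 ← R3 − (3)·R2: [0, 0, 0, 1/2, -1/2, -5/2]
R4 ← R4 − (4)·R2: [0, 0, 0, 1, -1, -5]
R4 ← R4 − (2)·R3: [0, 0, 0, 0, 0, 0]
Echelon form has 3 nonzero rows, so rank(P) = 3.
The column space has dimension equal to the rank: 3.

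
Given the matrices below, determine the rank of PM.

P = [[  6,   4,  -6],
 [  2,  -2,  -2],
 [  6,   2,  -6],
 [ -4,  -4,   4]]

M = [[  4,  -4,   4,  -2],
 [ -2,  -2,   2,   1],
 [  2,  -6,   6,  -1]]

1

First compute PM:
[[  4,   4,  -4,  -2],
 [  8,   8,  -8,  -4],
 [  8,   8,  -8,  -4],
 [  0,   0,   0,   0]]
Now row reduce the product.
R2 ← R2 − (2)·R1: [0, 0, 0, 0]
R3 ← R3 − (2)·R1: [0, 0, 0, 0]
1 nonzero row, so rank(PM) = 1.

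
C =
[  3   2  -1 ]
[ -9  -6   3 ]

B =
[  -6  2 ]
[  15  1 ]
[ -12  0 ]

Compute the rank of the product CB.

First compute CB:
[[ 24,   8],
 [-72, -24]]
Now row reduce the product.
R2 ← R2 + (3)·R1: [0, 0]
1 nonzero row, so rank(CB) = 1.

1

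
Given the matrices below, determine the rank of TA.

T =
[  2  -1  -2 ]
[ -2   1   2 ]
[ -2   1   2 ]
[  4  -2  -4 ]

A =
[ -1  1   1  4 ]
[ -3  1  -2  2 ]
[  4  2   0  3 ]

1

First compute TA:
[[ -7,  -3,   4,   0],
 [  7,   3,  -4,   0],
 [  7,   3,  -4,   0],
 [-14,  -6,   8,   0]]
Now row reduce the product.
R2 ← R2 + R1: [0, 0, 0, 0]
R3 ← R3 + R1: [0, 0, 0, 0]
R4 ← R4 − (2)·R1: [0, 0, 0, 0]
1 nonzero row, so rank(TA) = 1.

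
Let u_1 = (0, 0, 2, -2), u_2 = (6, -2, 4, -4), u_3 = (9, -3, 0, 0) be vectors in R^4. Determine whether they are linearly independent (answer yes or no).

Form the matrix with these vectors as rows and row reduce.
Swap R1 ↔ R2
R3 ← R3 − (3/2)·R1: [0, 0, -6, 6]
R3 ← R3 + (3)·R2: [0, 0, 0, 0]
2 nonzero rows, so the 3 vectors span a space of dimension 2.
Since 2 < 3, the vectors are linearly dependent.

no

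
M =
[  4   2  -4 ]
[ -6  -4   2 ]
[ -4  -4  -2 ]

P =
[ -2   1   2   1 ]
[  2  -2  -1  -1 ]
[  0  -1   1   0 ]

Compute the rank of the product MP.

First compute MP:
[[ -4,   4,   2,   2],
 [  4,   0,  -6,  -2],
 [  0,   6,  -6,   0]]
Now row reduce the product.
R2 ← R2 + R1: [0, 4, -4, 0]
R3 ← R3 − (3/2)·R2: [0, 0, 0, 0]
2 nonzero rows, so rank(MP) = 2.

2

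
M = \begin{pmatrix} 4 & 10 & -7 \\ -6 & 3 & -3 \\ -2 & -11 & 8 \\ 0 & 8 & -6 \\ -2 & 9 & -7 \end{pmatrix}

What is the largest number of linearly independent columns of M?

Row reduce to echelon form.
R2 ← R2 + (3/2)·R1: [0, 18, -27/2]
R3 ← R3 + (1/2)·R1: [0, -6, 9/2]
R5 ← R5 + (1/2)·R1: [0, 14, -21/2]
R3 ← R3 + (1/3)·R2: [0, 0, 0]
R4 ← R4 − (4/9)·R2: [0, 0, 0]
R5 ← R5 − (7/9)·R2: [0, 0, 0]
Echelon form has 2 nonzero rows, so rank(M) = 2.
The rank gives the maximum number of linearly independent columns: 2.

2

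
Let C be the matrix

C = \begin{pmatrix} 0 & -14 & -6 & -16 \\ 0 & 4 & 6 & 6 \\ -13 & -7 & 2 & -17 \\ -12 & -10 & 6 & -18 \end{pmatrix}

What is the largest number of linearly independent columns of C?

4

Row reduce to echelon form.
Swap R1 ↔ R3
R4 ← R4 − (12/13)·R1: [0, -46/13, 54/13, -30/13]
R3 ← R3 + (7/2)·R2: [0, 0, 15, 5]
R4 ← R4 + (23/26)·R2: [0, 0, 123/13, 3]
R4 ← R4 − (41/65)·R3: [0, 0, 0, -2/13]
Echelon form has 4 nonzero rows, so rank(C) = 4.
The rank gives the maximum number of linearly independent columns: 4.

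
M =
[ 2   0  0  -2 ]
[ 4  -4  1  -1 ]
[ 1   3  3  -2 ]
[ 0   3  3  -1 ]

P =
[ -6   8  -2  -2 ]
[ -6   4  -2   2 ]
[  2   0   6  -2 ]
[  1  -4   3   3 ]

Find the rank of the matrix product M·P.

3

First compute MP:
[[-14,  24, -10, -10],
 [  1,  20,   3, -21],
 [-20,  28,   4,  -8],
 [-13,  16,   9,  -3]]
Now row reduce the product.
R2 ← R2 + (1/14)·R1: [0, 152/7, 16/7, -152/7]
R3 ← R3 − (10/7)·R1: [0, -44/7, 128/7, 44/7]
R4 ← R4 − (13/14)·R1: [0, -44/7, 128/7, 44/7]
R3 ← R3 + (11/38)·R2: [0, 0, 360/19, 0]
R4 ← R4 + (11/38)·R2: [0, 0, 360/19, 0]
R4 ← R4 − R3: [0, 0, 0, 0]
3 nonzero rows, so rank(MP) = 3.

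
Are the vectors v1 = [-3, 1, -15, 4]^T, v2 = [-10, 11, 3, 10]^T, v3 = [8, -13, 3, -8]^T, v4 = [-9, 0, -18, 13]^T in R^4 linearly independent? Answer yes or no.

Form the matrix with these vectors as rows and row reduce.
R2 ← R2 − (10/3)·R1: [0, 23/3, 53, -10/3]
R3 ← R3 + (8/3)·R1: [0, -31/3, -37, 8/3]
R4 ← R4 − (3)·R1: [0, -3, 27, 1]
R3 ← R3 + (31/23)·R2: [0, 0, 792/23, -42/23]
R4 ← R4 + (9/23)·R2: [0, 0, 1098/23, -7/23]
R4 ← R4 − (61/44)·R3: [0, 0, 0, 49/22]
4 nonzero rows, so the 4 vectors span a space of dimension 4.
Since 4 = 4, the vectors are linearly independent.

yes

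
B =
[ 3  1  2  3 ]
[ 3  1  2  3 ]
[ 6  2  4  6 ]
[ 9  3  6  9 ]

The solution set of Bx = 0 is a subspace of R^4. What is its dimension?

3

Row reduce to echelon form.
R2 ← R2 − R1: [0, 0, 0, 0]
R3 ← R3 − (2)·R1: [0, 0, 0, 0]
R4 ← R4 − (3)·R1: [0, 0, 0, 0]
1 nonzero row, so rank(B) = 1.
B has 4 columns; by rank–nullity, nullity = 4 − 1 = 3.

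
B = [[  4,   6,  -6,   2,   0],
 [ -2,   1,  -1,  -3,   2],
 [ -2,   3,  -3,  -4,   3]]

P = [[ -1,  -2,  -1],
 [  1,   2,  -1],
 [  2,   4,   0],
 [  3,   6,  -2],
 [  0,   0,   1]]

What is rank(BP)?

2

First compute BP:
[[ -4,  -8, -14],
 [ -8, -16,   9],
 [-13, -26,  10]]
Now row reduce the product.
R2 ← R2 − (2)·R1: [0, 0, 37]
R3 ← R3 − (13/4)·R1: [0, 0, 111/2]
R3 ← R3 − (3/2)·R2: [0, 0, 0]
2 nonzero rows, so rank(BP) = 2.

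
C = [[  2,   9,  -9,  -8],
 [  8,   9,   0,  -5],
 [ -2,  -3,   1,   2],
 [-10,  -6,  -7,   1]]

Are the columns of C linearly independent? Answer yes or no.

Row reduce C to echelon form.
R2 ← R2 − (4)·R1: [0, -27, 36, 27]
R3 ← R3 + R1: [0, 6, -8, -6]
R4 ← R4 + (5)·R1: [0, 39, -52, -39]
R3 ← R3 + (2/9)·R2: [0, 0, 0, 0]
R4 ← R4 + (13/9)·R2: [0, 0, 0, 0]
2 pivots among 4 columns.
Only 2 < 4 pivot columns, so the columns are linearly dependent.

no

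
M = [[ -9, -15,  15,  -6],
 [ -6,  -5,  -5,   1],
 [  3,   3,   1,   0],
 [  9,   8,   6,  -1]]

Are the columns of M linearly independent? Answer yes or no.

no

Row reduce M to echelon form.
R2 ← R2 − (2/3)·R1: [0, 5, -15, 5]
R3 ← R3 + (1/3)·R1: [0, -2, 6, -2]
R4 ← R4 + R1: [0, -7, 21, -7]
R3 ← R3 + (2/5)·R2: [0, 0, 0, 0]
R4 ← R4 + (7/5)·R2: [0, 0, 0, 0]
2 pivots among 4 columns.
Only 2 < 4 pivot columns, so the columns are linearly dependent.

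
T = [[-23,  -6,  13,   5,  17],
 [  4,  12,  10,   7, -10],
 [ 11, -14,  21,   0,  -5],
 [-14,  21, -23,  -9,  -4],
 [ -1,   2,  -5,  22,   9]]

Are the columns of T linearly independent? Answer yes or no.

yes

Row reduce T to echelon form.
R2 ← R2 + (4/23)·R1: [0, 252/23, 282/23, 181/23, -162/23]
R3 ← R3 + (11/23)·R1: [0, -388/23, 626/23, 55/23, 72/23]
R4 ← R4 − (14/23)·R1: [0, 567/23, -711/23, -277/23, -330/23]
R5 ← R5 − (1/23)·R1: [0, 52/23, -128/23, 501/23, 190/23]
R3 ← R3 + (97/63)·R2: [0, 0, 968/21, 914/63, -54/7]
R4 ← R4 − (9/4)·R2: [0, 0, -117/2, -119/4, 3/2]
R5 ← R5 − (13/63)·R2: [0, 0, -170/21, 1270/63, 68/7]
R4 ← R4 + (2457/1936)·R3: [0, 0, 0, -10975/968, -8025/968]
R5 ← R5 + (85/484)·R3: [0, 0, 0, 5495/242, 2023/242]
R5 ← R5 + (4396/2195)·R4: [0, 0, 0, 0, -3619/439]
5 pivots among 5 columns.
Every column is a pivot column, so the columns are linearly independent.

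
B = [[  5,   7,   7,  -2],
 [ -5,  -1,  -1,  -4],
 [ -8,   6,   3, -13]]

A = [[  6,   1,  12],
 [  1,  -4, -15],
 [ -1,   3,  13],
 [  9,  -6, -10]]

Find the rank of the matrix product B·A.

First compute BA:
[[ 12,  10,  66],
 [-66,  20, -18],
 [-162,  55, -17]]
Now row reduce the product.
R2 ← R2 + (11/2)·R1: [0, 75, 345]
R3 ← R3 + (27/2)·R1: [0, 190, 874]
R3 ← R3 − (38/15)·R2: [0, 0, 0]
2 nonzero rows, so rank(BA) = 2.

2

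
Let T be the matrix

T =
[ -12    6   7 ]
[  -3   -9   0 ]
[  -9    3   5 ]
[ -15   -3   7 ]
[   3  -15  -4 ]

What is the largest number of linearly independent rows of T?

Row reduce to echelon form.
R2 ← R2 − (1/4)·R1: [0, -21/2, -7/4]
R3 ← R3 − (3/4)·R1: [0, -3/2, -1/4]
R4 ← R4 − (5/4)·R1: [0, -21/2, -7/4]
R5 ← R5 + (1/4)·R1: [0, -27/2, -9/4]
R3 ← R3 − (1/7)·R2: [0, 0, 0]
R4 ← R4 − R2: [0, 0, 0]
R5 ← R5 − (9/7)·R2: [0, 0, 0]
Echelon form has 2 nonzero rows, so rank(T) = 2.
The rank gives the maximum number of linearly independent rows: 2.

2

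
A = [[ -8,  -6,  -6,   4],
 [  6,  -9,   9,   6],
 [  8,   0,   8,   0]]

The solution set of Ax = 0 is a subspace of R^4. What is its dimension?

2

Row reduce to echelon form.
R2 ← R2 + (3/4)·R1: [0, -27/2, 9/2, 9]
R3 ← R3 + R1: [0, -6, 2, 4]
R3 ← R3 − (4/9)·R2: [0, 0, 0, 0]
2 nonzero rows, so rank(A) = 2.
A has 4 columns; by rank–nullity, nullity = 4 − 2 = 2.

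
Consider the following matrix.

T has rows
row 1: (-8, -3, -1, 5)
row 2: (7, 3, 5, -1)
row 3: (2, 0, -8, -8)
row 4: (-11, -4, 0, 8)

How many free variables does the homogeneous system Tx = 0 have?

Row reduce to echelon form.
R2 ← R2 + (7/8)·R1: [0, 3/8, 33/8, 27/8]
R3 ← R3 + (1/4)·R1: [0, -3/4, -33/4, -27/4]
R4 ← R4 − (11/8)·R1: [0, 1/8, 11/8, 9/8]
R3 ← R3 + (2)·R2: [0, 0, 0, 0]
R4 ← R4 − (1/3)·R2: [0, 0, 0, 0]
2 nonzero rows, so rank(T) = 2.
T has 4 columns; by rank–nullity, nullity = 4 − 2 = 2.

2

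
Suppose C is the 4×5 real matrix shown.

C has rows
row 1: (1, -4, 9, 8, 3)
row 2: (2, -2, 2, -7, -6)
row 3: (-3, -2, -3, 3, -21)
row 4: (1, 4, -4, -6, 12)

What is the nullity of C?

2

Row reduce to echelon form.
R2 ← R2 − (2)·R1: [0, 6, -16, -23, -12]
R3 ← R3 + (3)·R1: [0, -14, 24, 27, -12]
R4 ← R4 − R1: [0, 8, -13, -14, 9]
R3 ← R3 + (7/3)·R2: [0, 0, -40/3, -80/3, -40]
R4 ← R4 − (4/3)·R2: [0, 0, 25/3, 50/3, 25]
R4 ← R4 + (5/8)·R3: [0, 0, 0, 0, 0]
3 nonzero rows, so rank(C) = 3.
C has 5 columns; by rank–nullity, nullity = 5 − 3 = 2.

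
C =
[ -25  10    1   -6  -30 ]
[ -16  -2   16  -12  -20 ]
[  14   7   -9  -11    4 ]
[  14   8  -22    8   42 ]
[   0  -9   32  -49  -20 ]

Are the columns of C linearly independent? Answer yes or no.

yes

Row reduce C to echelon form.
R2 ← R2 − (16/25)·R1: [0, -42/5, 384/25, -204/25, -4/5]
R3 ← R3 + (14/25)·R1: [0, 63/5, -211/25, -359/25, -64/5]
R4 ← R4 + (14/25)·R1: [0, 68/5, -536/25, 116/25, 126/5]
R3 ← R3 + (3/2)·R2: [0, 0, 73/5, -133/5, -14]
R4 ← R4 + (34/21)·R2: [0, 0, 24/7, -60/7, 502/21]
R5 ← R5 − (15/14)·R2: [0, 0, 544/35, -1409/35, -134/7]
R4 ← R4 − (120/511)·R3: [0, 0, 0, -1188/511, 41686/1533]
R5 ← R5 − (544/511)·R3: [0, 0, 0, -6101/511, -2166/511]
R5 ← R5 − (6101/1188)·R4: [0, 0, 0, 0, -256405/1782]
5 pivots among 5 columns.
Every column is a pivot column, so the columns are linearly independent.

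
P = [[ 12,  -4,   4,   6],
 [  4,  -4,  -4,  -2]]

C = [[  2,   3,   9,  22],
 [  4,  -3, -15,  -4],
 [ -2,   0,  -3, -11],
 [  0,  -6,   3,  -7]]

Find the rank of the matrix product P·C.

2

First compute PC:
[[  0,  12, 174, 194],
 [  0,  36, 102, 162]]
Now row reduce the product.
R2 ← R2 − (3)·R1: [0, 0, -420, -420]
2 nonzero rows, so rank(PC) = 2.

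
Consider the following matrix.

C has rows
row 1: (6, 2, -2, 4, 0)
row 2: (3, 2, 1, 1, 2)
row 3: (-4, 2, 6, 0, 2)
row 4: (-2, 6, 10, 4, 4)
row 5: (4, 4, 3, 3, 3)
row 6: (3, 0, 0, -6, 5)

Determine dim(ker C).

2

Row reduce to echelon form.
R2 ← R2 − (1/2)·R1: [0, 1, 2, -1, 2]
R3 ← R3 + (2/3)·R1: [0, 10/3, 14/3, 8/3, 2]
R4 ← R4 + (1/3)·R1: [0, 20/3, 28/3, 16/3, 4]
R5 ← R5 − (2/3)·R1: [0, 8/3, 13/3, 1/3, 3]
R6 ← R6 − (1/2)·R1: [0, -1, 1, -8, 5]
R3 ← R3 − (10/3)·R2: [0, 0, -2, 6, -14/3]
R4 ← R4 − (20/3)·R2: [0, 0, -4, 12, -28/3]
R5 ← R5 − (8/3)·R2: [0, 0, -1, 3, -7/3]
R6 ← R6 + R2: [0, 0, 3, -9, 7]
R4 ← R4 − (2)·R3: [0, 0, 0, 0, 0]
R5 ← R5 − (1/2)·R3: [0, 0, 0, 0, 0]
R6 ← R6 + (3/2)·R3: [0, 0, 0, 0, 0]
3 nonzero rows, so rank(C) = 3.
C has 5 columns; by rank–nullity, nullity = 5 − 3 = 2.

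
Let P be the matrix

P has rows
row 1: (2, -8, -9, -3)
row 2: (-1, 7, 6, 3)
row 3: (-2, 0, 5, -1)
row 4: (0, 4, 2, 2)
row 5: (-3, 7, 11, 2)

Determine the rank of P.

2

Row reduce to echelon form.
R2 ← R2 + (1/2)·R1: [0, 3, 3/2, 3/2]
R3 ← R3 + R1: [0, -8, -4, -4]
R5 ← R5 + (3/2)·R1: [0, -5, -5/2, -5/2]
R3 ← R3 + (8/3)·R2: [0, 0, 0, 0]
R4 ← R4 − (4/3)·R2: [0, 0, 0, 0]
R5 ← R5 + (5/3)·R2: [0, 0, 0, 0]
Echelon form has 2 nonzero rows, so rank(P) = 2.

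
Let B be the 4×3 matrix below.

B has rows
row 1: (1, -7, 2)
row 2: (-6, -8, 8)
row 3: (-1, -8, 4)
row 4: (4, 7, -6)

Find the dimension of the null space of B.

1

Row reduce to echelon form.
R2 ← R2 + (6)·R1: [0, -50, 20]
R3 ← R3 + R1: [0, -15, 6]
R4 ← R4 − (4)·R1: [0, 35, -14]
R3 ← R3 − (3/10)·R2: [0, 0, 0]
R4 ← R4 + (7/10)·R2: [0, 0, 0]
2 nonzero rows, so rank(B) = 2.
B has 3 columns; by rank–nullity, nullity = 3 − 2 = 1.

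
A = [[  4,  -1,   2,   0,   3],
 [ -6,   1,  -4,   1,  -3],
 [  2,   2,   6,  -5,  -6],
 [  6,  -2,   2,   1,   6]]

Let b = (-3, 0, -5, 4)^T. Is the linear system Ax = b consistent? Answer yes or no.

Row reduce the augmented matrix [A | b].
R2 ← R2 + (3/2)·R1: [0, -1/2, -1, 1, 3/2, -9/2]
R3 ← R3 − (1/2)·R1: [0, 5/2, 5, -5, -15/2, -7/2]
R4 ← R4 − (3/2)·R1: [0, -1/2, -1, 1, 3/2, 17/2]
R3 ← R3 + (5)·R2: [0, 0, 0, 0, 0, -26]
R4 ← R4 − R2: [0, 0, 0, 0, 0, 13]
R4 ← R4 + (1/2)·R3: [0, 0, 0, 0, 0, 0]
The echelon form has 3 nonzero rows; the last pivot sits in the augmented column, so rank(A) = 2 but rank([A|b]) = 3.
Since the ranks differ, the system is inconsistent.

no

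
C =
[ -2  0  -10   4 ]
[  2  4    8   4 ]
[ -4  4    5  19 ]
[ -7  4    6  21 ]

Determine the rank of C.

4

Row reduce to echelon form.
R2 ← R2 + R1: [0, 4, -2, 8]
R3 ← R3 − (2)·R1: [0, 4, 25, 11]
R4 ← R4 − (7/2)·R1: [0, 4, 41, 7]
R3 ← R3 − R2: [0, 0, 27, 3]
R4 ← R4 − R2: [0, 0, 43, -1]
R4 ← R4 − (43/27)·R3: [0, 0, 0, -52/9]
Echelon form has 4 nonzero rows, so rank(C) = 4.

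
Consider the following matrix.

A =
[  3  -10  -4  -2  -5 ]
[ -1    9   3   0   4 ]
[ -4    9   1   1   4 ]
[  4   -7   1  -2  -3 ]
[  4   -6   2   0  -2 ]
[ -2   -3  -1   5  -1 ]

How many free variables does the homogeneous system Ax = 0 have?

Row reduce to echelon form.
R2 ← R2 + (1/3)·R1: [0, 17/3, 5/3, -2/3, 7/3]
R3 ← R3 + (4/3)·R1: [0, -13/3, -13/3, -5/3, -8/3]
R4 ← R4 − (4/3)·R1: [0, 19/3, 19/3, 2/3, 11/3]
R5 ← R5 − (4/3)·R1: [0, 22/3, 22/3, 8/3, 14/3]
R6 ← R6 + (2/3)·R1: [0, -29/3, -11/3, 11/3, -13/3]
R3 ← R3 + (13/17)·R2: [0, 0, -52/17, -37/17, -15/17]
R4 ← R4 − (19/17)·R2: [0, 0, 76/17, 24/17, 18/17]
R5 ← R5 − (22/17)·R2: [0, 0, 88/17, 60/17, 28/17]
R6 ← R6 + (29/17)·R2: [0, 0, -14/17, 43/17, -6/17]
R4 ← R4 + (19/13)·R3: [0, 0, 0, -23/13, -3/13]
R5 ← R5 + (22/13)·R3: [0, 0, 0, -2/13, 2/13]
R6 ← R6 − (7/26)·R3: [0, 0, 0, 81/26, -3/26]
R5 ← R5 − (2/23)·R4: [0, 0, 0, 0, 4/23]
R6 ← R6 + (81/46)·R4: [0, 0, 0, 0, -12/23]
R6 ← R6 + (3)·R5: [0, 0, 0, 0, 0]
5 nonzero rows, so rank(A) = 5.
A has 5 columns; by rank–nullity, nullity = 5 − 5 = 0.

0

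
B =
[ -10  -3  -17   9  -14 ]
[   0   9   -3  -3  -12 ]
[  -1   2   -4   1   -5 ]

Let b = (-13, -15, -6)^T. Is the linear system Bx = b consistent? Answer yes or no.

yes

Row reduce the augmented matrix [B | b].
R3 ← R3 − (1/10)·R1: [0, 23/10, -23/10, 1/10, -18/5, -47/10]
R3 ← R3 − (23/90)·R2: [0, 0, -23/15, 13/15, -8/15, -13/15]
The echelon form has 3 nonzero rows, and every pivot lies in the first 5 columns, so rank(B) = rank([B|b]) = 3.
The system is consistent.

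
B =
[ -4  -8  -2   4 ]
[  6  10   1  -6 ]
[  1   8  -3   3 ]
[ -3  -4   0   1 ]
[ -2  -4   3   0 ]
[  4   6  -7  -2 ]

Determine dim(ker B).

0

Row reduce to echelon form.
R2 ← R2 + (3/2)·R1: [0, -2, -2, 0]
R3 ← R3 + (1/4)·R1: [0, 6, -7/2, 4]
R4 ← R4 − (3/4)·R1: [0, 2, 3/2, -2]
R5 ← R5 − (1/2)·R1: [0, 0, 4, -2]
R6 ← R6 + R1: [0, -2, -9, 2]
R3 ← R3 + (3)·R2: [0, 0, -19/2, 4]
R4 ← R4 + R2: [0, 0, -1/2, -2]
R6 ← R6 − R2: [0, 0, -7, 2]
R4 ← R4 − (1/19)·R3: [0, 0, 0, -42/19]
R5 ← R5 + (8/19)·R3: [0, 0, 0, -6/19]
R6 ← R6 − (14/19)·R3: [0, 0, 0, -18/19]
R5 ← R5 − (1/7)·R4: [0, 0, 0, 0]
R6 ← R6 − (3/7)·R4: [0, 0, 0, 0]
4 nonzero rows, so rank(B) = 4.
B has 4 columns; by rank–nullity, nullity = 4 − 4 = 0.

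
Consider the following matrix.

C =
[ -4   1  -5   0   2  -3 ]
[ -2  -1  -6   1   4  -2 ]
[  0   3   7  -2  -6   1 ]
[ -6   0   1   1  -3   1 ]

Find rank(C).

Row reduce to echelon form.
R2 ← R2 − (1/2)·R1: [0, -3/2, -7/2, 1, 3, -1/2]
R4 ← R4 − (3/2)·R1: [0, -3/2, 17/2, 1, -6, 11/2]
R3 ← R3 + (2)·R2: [0, 0, 0, 0, 0, 0]
R4 ← R4 − R2: [0, 0, 12, 0, -9, 6]
Swap R3 ↔ R4
Echelon form has 3 nonzero rows, so rank(C) = 3.

3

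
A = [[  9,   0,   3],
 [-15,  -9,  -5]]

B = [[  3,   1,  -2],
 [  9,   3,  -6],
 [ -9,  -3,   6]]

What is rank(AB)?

First compute AB:
[[  0,   0,   0],
 [-81, -27,  54]]
Now row reduce the product.
Swap R1 ↔ R2
1 nonzero row, so rank(AB) = 1.

1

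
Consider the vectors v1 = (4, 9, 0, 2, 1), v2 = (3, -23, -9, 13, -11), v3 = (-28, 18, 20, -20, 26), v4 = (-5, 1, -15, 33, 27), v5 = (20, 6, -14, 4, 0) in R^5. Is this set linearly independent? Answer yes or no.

no

Form the matrix with these vectors as rows and row reduce.
R2 ← R2 − (3/4)·R1: [0, -119/4, -9, 23/2, -47/4]
R3 ← R3 + (7)·R1: [0, 81, 20, -6, 33]
R4 ← R4 + (5/4)·R1: [0, 49/4, -15, 71/2, 113/4]
R5 ← R5 − (5)·R1: [0, -39, -14, -6, -5]
R3 ← R3 + (324/119)·R2: [0, 0, -536/119, 3012/119, 120/119]
R4 ← R4 + (7/17)·R2: [0, 0, -318/17, 684/17, 398/17]
R5 ← R5 − (156/119)·R2: [0, 0, -262/119, -2508/119, 1238/119]
R4 ← R4 − (1113/268)·R3: [0, 0, 0, -4347/67, 1288/67]
R5 ← R5 − (131/268)·R3: [0, 0, 0, -2241/67, 664/67]
R5 ← R5 − (83/161)·R4: [0, 0, 0, 0, 0]
4 nonzero rows, so the 5 vectors span a space of dimension 4.
Since 4 < 5, the vectors are linearly dependent.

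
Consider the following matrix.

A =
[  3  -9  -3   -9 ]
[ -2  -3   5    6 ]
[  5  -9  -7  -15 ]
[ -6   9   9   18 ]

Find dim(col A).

2

Row reduce to echelon form.
R2 ← R2 + (2/3)·R1: [0, -9, 3, 0]
R3 ← R3 − (5/3)·R1: [0, 6, -2, 0]
R4 ← R4 + (2)·R1: [0, -9, 3, 0]
R3 ← R3 + (2/3)·R2: [0, 0, 0, 0]
R4 ← R4 − R2: [0, 0, 0, 0]
Echelon form has 2 nonzero rows, so rank(A) = 2.
The column space has dimension equal to the rank: 2.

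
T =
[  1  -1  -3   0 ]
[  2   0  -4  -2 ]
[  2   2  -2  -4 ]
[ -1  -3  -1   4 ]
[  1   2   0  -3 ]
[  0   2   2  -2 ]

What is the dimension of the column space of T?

2

Row reduce to echelon form.
R2 ← R2 − (2)·R1: [0, 2, 2, -2]
R3 ← R3 − (2)·R1: [0, 4, 4, -4]
R4 ← R4 + R1: [0, -4, -4, 4]
R5 ← R5 − R1: [0, 3, 3, -3]
R3 ← R3 − (2)·R2: [0, 0, 0, 0]
R4 ← R4 + (2)·R2: [0, 0, 0, 0]
R5 ← R5 − (3/2)·R2: [0, 0, 0, 0]
R6 ← R6 − R2: [0, 0, 0, 0]
Echelon form has 2 nonzero rows, so rank(T) = 2.
The column space has dimension equal to the rank: 2.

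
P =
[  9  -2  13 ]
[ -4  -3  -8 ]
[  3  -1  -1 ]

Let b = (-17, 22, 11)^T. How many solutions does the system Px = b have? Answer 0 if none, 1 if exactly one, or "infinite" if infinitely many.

Row reduce the augmented matrix [P | b].
R2 ← R2 + (4/9)·R1: [0, -35/9, -20/9, 130/9]
R3 ← R3 − (1/3)·R1: [0, -1/3, -16/3, 50/3]
R3 ← R3 − (3/35)·R2: [0, 0, -36/7, 108/7]
The echelon form has 3 nonzero rows, and every pivot lies in the first 3 columns, so rank(P) = rank([P|b]) = 3.
The system is consistent.
rank = 3 = number of unknowns, so the solution is unique.

1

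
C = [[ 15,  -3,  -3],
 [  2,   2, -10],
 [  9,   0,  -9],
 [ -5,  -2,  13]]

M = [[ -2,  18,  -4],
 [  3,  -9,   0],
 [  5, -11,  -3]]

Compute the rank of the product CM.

First compute CM:
[[-54, 330, -51],
 [-48, 128,  22],
 [-63, 261,  -9],
 [ 69, -215, -19]]
Now row reduce the product.
R2 ← R2 − (8/9)·R1: [0, -496/3, 202/3]
R3 ← R3 − (7/6)·R1: [0, -124, 101/2]
R4 ← R4 + (23/18)·R1: [0, 620/3, -505/6]
R3 ← R3 − (3/4)·R2: [0, 0, 0]
R4 ← R4 + (5/4)·R2: [0, 0, 0]
2 nonzero rows, so rank(CM) = 2.

2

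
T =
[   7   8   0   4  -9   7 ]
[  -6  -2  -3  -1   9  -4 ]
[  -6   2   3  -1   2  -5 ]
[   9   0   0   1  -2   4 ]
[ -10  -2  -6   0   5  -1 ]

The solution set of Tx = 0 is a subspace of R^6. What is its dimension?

1

Row reduce to echelon form.
R2 ← R2 + (6/7)·R1: [0, 34/7, -3, 17/7, 9/7, 2]
R3 ← R3 + (6/7)·R1: [0, 62/7, 3, 17/7, -40/7, 1]
R4 ← R4 − (9/7)·R1: [0, -72/7, 0, -29/7, 67/7, -5]
R5 ← R5 + (10/7)·R1: [0, 66/7, -6, 40/7, -55/7, 9]
R3 ← R3 − (31/17)·R2: [0, 0, 144/17, -2, -137/17, -45/17]
R4 ← R4 + (36/17)·R2: [0, 0, -108/17, 1, 209/17, -13/17]
R5 ← R5 − (33/17)·R2: [0, 0, -3/17, 1, -176/17, 87/17]
R4 ← R4 + (3/4)·R3: [0, 0, 0, -1/2, 25/4, -11/4]
R5 ← R5 + (1/48)·R3: [0, 0, 0, 23/24, -505/48, 81/16]
R5 ← R5 + (23/12)·R4: [0, 0, 0, 0, 35/24, -5/24]
5 nonzero rows, so rank(T) = 5.
T has 6 columns; by rank–nullity, nullity = 6 − 5 = 1.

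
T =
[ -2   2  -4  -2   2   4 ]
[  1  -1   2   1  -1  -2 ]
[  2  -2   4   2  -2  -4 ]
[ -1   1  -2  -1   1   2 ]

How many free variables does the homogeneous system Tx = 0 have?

Row reduce to echelon form.
R2 ← R2 + (1/2)·R1: [0, 0, 0, 0, 0, 0]
R3 ← R3 + R1: [0, 0, 0, 0, 0, 0]
R4 ← R4 − (1/2)·R1: [0, 0, 0, 0, 0, 0]
1 nonzero row, so rank(T) = 1.
T has 6 columns; by rank–nullity, nullity = 6 − 1 = 5.

5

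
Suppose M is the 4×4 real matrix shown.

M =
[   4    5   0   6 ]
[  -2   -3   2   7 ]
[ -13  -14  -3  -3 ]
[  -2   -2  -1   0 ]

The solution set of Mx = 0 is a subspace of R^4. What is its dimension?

0

Row reduce to echelon form.
R2 ← R2 + (1/2)·R1: [0, -1/2, 2, 10]
R3 ← R3 + (13/4)·R1: [0, 9/4, -3, 33/2]
R4 ← R4 + (1/2)·R1: [0, 1/2, -1, 3]
R3 ← R3 + (9/2)·R2: [0, 0, 6, 123/2]
R4 ← R4 + R2: [0, 0, 1, 13]
R4 ← R4 − (1/6)·R3: [0, 0, 0, 11/4]
4 nonzero rows, so rank(M) = 4.
M has 4 columns; by rank–nullity, nullity = 4 − 4 = 0.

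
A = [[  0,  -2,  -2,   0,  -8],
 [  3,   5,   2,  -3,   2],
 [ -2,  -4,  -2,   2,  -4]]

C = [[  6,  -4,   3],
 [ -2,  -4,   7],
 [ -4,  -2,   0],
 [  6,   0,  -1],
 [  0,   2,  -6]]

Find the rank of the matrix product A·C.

2

First compute AC:
[[ 12,  -4,  34],
 [-18, -32,  35],
 [ 16,  20, -12]]
Now row reduce the product.
R2 ← R2 + (3/2)·R1: [0, -38, 86]
R3 ← R3 − (4/3)·R1: [0, 76/3, -172/3]
R3 ← R3 + (2/3)·R2: [0, 0, 0]
2 nonzero rows, so rank(AC) = 2.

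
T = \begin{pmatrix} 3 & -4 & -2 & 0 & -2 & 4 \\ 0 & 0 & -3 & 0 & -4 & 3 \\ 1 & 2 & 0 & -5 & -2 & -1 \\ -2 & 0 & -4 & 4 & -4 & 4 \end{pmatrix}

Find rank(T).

3

Row reduce to echelon form.
R3 ← R3 − (1/3)·R1: [0, 10/3, 2/3, -5, -4/3, -7/3]
R4 ← R4 + (2/3)·R1: [0, -8/3, -16/3, 4, -16/3, 20/3]
Swap R2 ↔ R3
R4 ← R4 + (4/5)·R2: [0, 0, -24/5, 0, -32/5, 24/5]
R4 ← R4 − (8/5)·R3: [0, 0, 0, 0, 0, 0]
Echelon form has 3 nonzero rows, so rank(T) = 3.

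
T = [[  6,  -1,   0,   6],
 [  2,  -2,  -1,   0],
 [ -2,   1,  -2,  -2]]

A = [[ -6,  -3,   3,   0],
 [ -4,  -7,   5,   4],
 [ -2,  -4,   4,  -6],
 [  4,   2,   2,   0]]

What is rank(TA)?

3

First compute TA:
[[ -8,   1,  25,  -4],
 [ -2,  12,  -8,  -2],
 [  4,   3, -13,  16]]
Now row reduce the product.
R2 ← R2 − (1/4)·R1: [0, 47/4, -57/4, -1]
R3 ← R3 + (1/2)·R1: [0, 7/2, -1/2, 14]
R3 ← R3 − (14/47)·R2: [0, 0, 176/47, 672/47]
3 nonzero rows, so rank(TA) = 3.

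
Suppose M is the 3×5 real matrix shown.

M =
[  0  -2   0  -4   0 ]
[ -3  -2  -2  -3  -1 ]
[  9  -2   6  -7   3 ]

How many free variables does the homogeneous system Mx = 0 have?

Row reduce to echelon form.
Swap R1 ↔ R2
R3 ← R3 + (3)·R1: [0, -8, 0, -16, 0]
R3 ← R3 − (4)·R2: [0, 0, 0, 0, 0]
2 nonzero rows, so rank(M) = 2.
M has 5 columns; by rank–nullity, nullity = 5 − 2 = 3.

3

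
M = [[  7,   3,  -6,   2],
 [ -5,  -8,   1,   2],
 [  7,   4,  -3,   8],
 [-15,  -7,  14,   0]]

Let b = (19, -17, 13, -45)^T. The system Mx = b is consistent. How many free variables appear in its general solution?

Row reduce the augmented matrix [M | b].
R2 ← R2 + (5/7)·R1: [0, -41/7, -23/7, 24/7, -24/7]
R3 ← R3 − R1: [0, 1, 3, 6, -6]
R4 ← R4 + (15/7)·R1: [0, -4/7, 8/7, 30/7, -30/7]
R3 ← R3 + (7/41)·R2: [0, 0, 100/41, 270/41, -270/41]
R4 ← R4 − (4/41)·R2: [0, 0, 60/41, 162/41, -162/41]
R4 ← R4 − (3/5)·R3: [0, 0, 0, 0, 0]
The echelon form has 3 nonzero rows, and every pivot lies in the first 4 columns, so rank(M) = rank([M|b]) = 3.
The system is consistent.
Free variables = (unknowns) − (rank) = 4 − 3 = 1.

1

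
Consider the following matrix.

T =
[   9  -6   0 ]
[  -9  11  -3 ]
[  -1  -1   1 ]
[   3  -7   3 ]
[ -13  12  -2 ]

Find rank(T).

2

Row reduce to echelon form.
R2 ← R2 + R1: [0, 5, -3]
R3 ← R3 + (1/9)·R1: [0, -5/3, 1]
R4 ← R4 − (1/3)·R1: [0, -5, 3]
R5 ← R5 + (13/9)·R1: [0, 10/3, -2]
R3 ← R3 + (1/3)·R2: [0, 0, 0]
R4 ← R4 + R2: [0, 0, 0]
R5 ← R5 − (2/3)·R2: [0, 0, 0]
Echelon form has 2 nonzero rows, so rank(T) = 2.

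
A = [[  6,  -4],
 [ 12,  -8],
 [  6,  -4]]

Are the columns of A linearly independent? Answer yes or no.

Row reduce A to echelon form.
R2 ← R2 − (2)·R1: [0, 0]
R3 ← R3 − R1: [0, 0]
1 pivot among 2 columns.
Only 1 < 2 pivot columns, so the columns are linearly dependent.

no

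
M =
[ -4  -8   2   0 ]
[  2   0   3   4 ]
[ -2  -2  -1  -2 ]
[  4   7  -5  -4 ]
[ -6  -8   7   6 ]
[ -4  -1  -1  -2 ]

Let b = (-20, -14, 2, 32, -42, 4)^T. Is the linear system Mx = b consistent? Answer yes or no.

yes

Row reduce the augmented matrix [M | b].
R2 ← R2 + (1/2)·R1: [0, -4, 4, 4, -24]
R3 ← R3 − (1/2)·R1: [0, 2, -2, -2, 12]
R4 ← R4 + R1: [0, -1, -3, -4, 12]
R5 ← R5 − (3/2)·R1: [0, 4, 4, 6, -12]
R6 ← R6 − R1: [0, 7, -3, -2, 24]
R3 ← R3 + (1/2)·R2: [0, 0, 0, 0, 0]
R4 ← R4 − (1/4)·R2: [0, 0, -4, -5, 18]
R5 ← R5 + R2: [0, 0, 8, 10, -36]
R6 ← R6 + (7/4)·R2: [0, 0, 4, 5, -18]
Swap R3 ↔ R4
R5 ← R5 + (2)·R3: [0, 0, 0, 0, 0]
R6 ← R6 + R3: [0, 0, 0, 0, 0]
The echelon form has 3 nonzero rows, and every pivot lies in the first 4 columns, so rank(M) = rank([M|b]) = 3.
The system is consistent.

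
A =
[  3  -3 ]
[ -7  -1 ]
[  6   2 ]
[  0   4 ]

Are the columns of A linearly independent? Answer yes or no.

Row reduce A to echelon form.
R2 ← R2 + (7/3)·R1: [0, -8]
R3 ← R3 − (2)·R1: [0, 8]
R3 ← R3 + R2: [0, 0]
R4 ← R4 + (1/2)·R2: [0, 0]
2 pivots among 2 columns.
Every column is a pivot column, so the columns are linearly independent.

yes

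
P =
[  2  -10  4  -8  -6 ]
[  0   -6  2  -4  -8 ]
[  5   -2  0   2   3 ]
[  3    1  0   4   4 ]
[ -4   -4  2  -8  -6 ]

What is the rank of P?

Row reduce to echelon form.
R3 ← R3 − (5/2)·R1: [0, 23, -10, 22, 18]
R4 ← R4 − (3/2)·R1: [0, 16, -6, 16, 13]
R5 ← R5 + (2)·R1: [0, -24, 10, -24, -18]
R3 ← R3 + (23/6)·R2: [0, 0, -7/3, 20/3, -38/3]
R4 ← R4 + (8/3)·R2: [0, 0, -2/3, 16/3, -25/3]
R5 ← R5 − (4)·R2: [0, 0, 2, -8, 14]
R4 ← R4 − (2/7)·R3: [0, 0, 0, 24/7, -33/7]
R5 ← R5 + (6/7)·R3: [0, 0, 0, -16/7, 22/7]
R5 ← R5 + (2/3)·R4: [0, 0, 0, 0, 0]
Echelon form has 4 nonzero rows, so rank(P) = 4.

4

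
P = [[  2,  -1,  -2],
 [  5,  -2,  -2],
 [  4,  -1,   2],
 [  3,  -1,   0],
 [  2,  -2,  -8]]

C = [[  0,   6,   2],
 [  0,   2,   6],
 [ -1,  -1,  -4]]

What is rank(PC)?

First compute PC:
[[  2,  12,   6],
 [  2,  28,   6],
 [ -2,  20,  -6],
 [  0,  16,   0],
 [  8,  16,  24]]
Now row reduce the product.
R2 ← R2 − R1: [0, 16, 0]
R3 ← R3 + R1: [0, 32, 0]
R5 ← R5 − (4)·R1: [0, -32, 0]
R3 ← R3 − (2)·R2: [0, 0, 0]
R4 ← R4 − R2: [0, 0, 0]
R5 ← R5 + (2)·R2: [0, 0, 0]
2 nonzero rows, so rank(PC) = 2.

2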